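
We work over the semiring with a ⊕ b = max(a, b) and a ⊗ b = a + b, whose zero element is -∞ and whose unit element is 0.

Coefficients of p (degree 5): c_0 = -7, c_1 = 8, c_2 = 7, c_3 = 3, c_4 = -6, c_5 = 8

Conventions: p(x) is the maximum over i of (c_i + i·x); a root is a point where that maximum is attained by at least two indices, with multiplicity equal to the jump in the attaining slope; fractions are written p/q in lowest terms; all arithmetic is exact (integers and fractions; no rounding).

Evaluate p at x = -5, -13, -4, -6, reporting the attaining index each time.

p(-5) = max(-7+0·(-5)=-7, 8+1·(-5)=3, 7+2·(-5)=-3, 3+3·(-5)=-12, -6+4·(-5)=-26, 8+5·(-5)=-17) = 3 (attained by i=1)
p(-13) = max(-7+0·(-13)=-7, 8+1·(-13)=-5, 7+2·(-13)=-19, 3+3·(-13)=-36, -6+4·(-13)=-58, 8+5·(-13)=-57) = -5 (attained by i=1)
p(-4) = max(-7+0·(-4)=-7, 8+1·(-4)=4, 7+2·(-4)=-1, 3+3·(-4)=-9, -6+4·(-4)=-22, 8+5·(-4)=-12) = 4 (attained by i=1)
p(-6) = max(-7+0·(-6)=-7, 8+1·(-6)=2, 7+2·(-6)=-5, 3+3·(-6)=-15, -6+4·(-6)=-30, 8+5·(-6)=-22) = 2 (attained by i=1)
Answer: p(-5) = 3; p(-13) = -5; p(-4) = 4; p(-6) = 2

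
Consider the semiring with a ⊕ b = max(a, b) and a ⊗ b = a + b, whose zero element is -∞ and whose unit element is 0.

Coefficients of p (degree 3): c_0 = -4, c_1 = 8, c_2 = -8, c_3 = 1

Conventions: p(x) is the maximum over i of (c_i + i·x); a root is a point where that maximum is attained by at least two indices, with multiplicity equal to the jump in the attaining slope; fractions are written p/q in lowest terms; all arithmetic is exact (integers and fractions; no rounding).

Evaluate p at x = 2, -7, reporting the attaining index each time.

p(2) = max(-4+0·2=-4, 8+1·2=10, -8+2·2=-4, 1+3·2=7) = 10 (attained by i=1)
p(-7) = max(-4+0·(-7)=-4, 8+1·(-7)=1, -8+2·(-7)=-22, 1+3·(-7)=-20) = 1 (attained by i=1)
Answer: p(2) = 10; p(-7) = 1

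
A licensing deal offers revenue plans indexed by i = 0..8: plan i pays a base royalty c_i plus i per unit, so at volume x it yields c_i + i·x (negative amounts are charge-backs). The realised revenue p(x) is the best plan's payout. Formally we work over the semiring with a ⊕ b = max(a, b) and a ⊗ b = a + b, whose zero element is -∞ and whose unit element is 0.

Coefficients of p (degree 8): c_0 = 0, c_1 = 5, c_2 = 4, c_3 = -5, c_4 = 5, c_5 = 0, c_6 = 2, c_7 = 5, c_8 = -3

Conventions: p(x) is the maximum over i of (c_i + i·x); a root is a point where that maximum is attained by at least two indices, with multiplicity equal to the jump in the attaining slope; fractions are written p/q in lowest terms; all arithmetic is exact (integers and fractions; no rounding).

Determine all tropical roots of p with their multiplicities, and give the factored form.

hull edge (i=0, c=0) to (i=1, c=5): slope 5, span 1
hull edge (i=1, c=5) to (i=7, c=5): slope 0, span 6
hull edge (i=7, c=5) to (i=8, c=-3): slope -8, span 1
Factored form: p(x) = -3 ⊗ (x ⊕ (-5)) ⊗ (x ⊕ 0) ⊗ (x ⊕ 0) ⊗ (x ⊕ 0) ⊗ (x ⊕ 0) ⊗ (x ⊕ 0) ⊗ (x ⊕ 0) ⊗ (x ⊕ 8)
Answer: roots = -5 (mult 1), 0 (mult 6), 8 (mult 1)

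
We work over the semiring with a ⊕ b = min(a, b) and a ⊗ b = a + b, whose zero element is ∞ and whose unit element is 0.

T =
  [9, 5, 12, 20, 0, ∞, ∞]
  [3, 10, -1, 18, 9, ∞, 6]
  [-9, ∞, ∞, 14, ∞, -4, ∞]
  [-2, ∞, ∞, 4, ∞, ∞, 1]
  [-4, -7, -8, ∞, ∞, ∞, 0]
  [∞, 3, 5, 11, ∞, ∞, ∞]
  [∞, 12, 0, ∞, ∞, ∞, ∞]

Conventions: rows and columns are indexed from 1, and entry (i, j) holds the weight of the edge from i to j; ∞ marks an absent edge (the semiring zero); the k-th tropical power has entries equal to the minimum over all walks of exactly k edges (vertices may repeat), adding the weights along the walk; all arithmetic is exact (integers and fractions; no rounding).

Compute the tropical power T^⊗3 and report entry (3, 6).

T^⊗2:
  [-4, -7, -8, 23, 9, 8, 0]
  [-10, 2, 1, 13, 3, -5, 9]
  [0, -4, 1, 7, -9, ∞, 15]
  [2, 3, 1, 8, -2, ∞, 5]
  [-17, 1, -8, 6, -4, -12, -1]
  [-4, 13, 2, 15, 12, 1, 9]
  [-9, 22, 11, 14, 21, -4, 18]
T^⊗3:
  [-17, 1, -8, 6, -4, -12, -1]
  [-8, -5, -5, 6, -10, -3, 3]
  [-13, -16, -17, 11, 0, -3, -9]
  [-8, -9, -10, 12, 2, -3, -2]
  [-17, -12, -12, -1, -17, -12, -4]
  [-7, 1, 4, 12, -4, -2, 12]
  [0, -4, 1, 7, -9, 7, 15]
Key observation: the optimum is the walk 3->6->3->6, with weight (-4) + 5 + (-4) = -3.
Optimal value attained by: walk 3->6->3->6.
Answer: (T^⊗3)[3][6] = -3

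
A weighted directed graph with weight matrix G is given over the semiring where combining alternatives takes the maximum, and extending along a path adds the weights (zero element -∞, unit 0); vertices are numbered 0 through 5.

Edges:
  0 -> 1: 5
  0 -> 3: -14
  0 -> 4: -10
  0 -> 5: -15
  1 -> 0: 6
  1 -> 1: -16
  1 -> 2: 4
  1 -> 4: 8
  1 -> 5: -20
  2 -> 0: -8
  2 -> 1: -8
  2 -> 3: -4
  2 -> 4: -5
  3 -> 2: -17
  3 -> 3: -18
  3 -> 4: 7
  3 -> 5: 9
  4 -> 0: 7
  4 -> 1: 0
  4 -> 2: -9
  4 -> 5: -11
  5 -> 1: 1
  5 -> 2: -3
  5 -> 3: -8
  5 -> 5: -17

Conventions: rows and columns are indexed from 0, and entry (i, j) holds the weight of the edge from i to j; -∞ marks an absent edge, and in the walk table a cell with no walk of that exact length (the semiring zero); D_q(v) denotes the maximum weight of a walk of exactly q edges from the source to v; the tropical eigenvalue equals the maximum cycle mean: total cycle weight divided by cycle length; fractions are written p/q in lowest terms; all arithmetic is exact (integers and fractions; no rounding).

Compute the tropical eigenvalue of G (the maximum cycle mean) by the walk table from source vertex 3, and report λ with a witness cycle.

q=0: [-∞, -∞, -∞, 0, -∞, -∞]
q=1: [-∞, -∞, -17, -18, 7, 9]
q=2: [14, 10, 6, 1, -11, -4]
q=3: [16, 19, 14, 2, 18, 10]
q=4: [25, 21, 23, 10, 27, 11]
q=5: [34, 30, 25, 19, 29, 19]
q=6: [36, 39, 34, 21, 38, 28]
Optimal cycle mean attained by: cycle 0->1->4->0, total 5 + 8 + 7, length 3.
Answer: λ = 20/3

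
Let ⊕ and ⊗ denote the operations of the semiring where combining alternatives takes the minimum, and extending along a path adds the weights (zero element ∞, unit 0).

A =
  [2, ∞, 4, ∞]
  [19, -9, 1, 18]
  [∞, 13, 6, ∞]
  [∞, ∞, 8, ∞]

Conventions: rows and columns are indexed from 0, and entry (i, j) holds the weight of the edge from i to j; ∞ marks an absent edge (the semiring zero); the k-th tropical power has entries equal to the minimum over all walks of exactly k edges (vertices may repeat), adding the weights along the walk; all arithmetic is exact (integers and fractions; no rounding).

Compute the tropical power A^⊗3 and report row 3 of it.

A^⊗2:
  [4, 17, 6, ∞]
  [10, -18, -8, 9]
  [32, 4, 12, 31]
  [∞, 21, 14, ∞]
A^⊗3:
  [6, 8, 8, 35]
  [1, -27, -17, 0]
  [23, -5, 5, 22]
  [40, 12, 20, 39]
Answer: row 3 of A^⊗3 = [40, 12, 20, 39]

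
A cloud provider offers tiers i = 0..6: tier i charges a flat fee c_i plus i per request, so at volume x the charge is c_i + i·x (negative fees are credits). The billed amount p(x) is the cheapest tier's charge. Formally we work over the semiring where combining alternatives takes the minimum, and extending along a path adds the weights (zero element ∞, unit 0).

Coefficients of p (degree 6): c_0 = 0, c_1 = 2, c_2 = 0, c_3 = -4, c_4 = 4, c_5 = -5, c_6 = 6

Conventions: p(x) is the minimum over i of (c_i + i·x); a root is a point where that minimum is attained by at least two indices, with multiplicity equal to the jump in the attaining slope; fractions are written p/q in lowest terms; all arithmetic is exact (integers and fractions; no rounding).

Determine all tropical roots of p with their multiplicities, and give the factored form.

hull edge (i=0, c=0) to (i=3, c=-4): slope -4/3, span 3
hull edge (i=3, c=-4) to (i=5, c=-5): slope -1/2, span 2
hull edge (i=5, c=-5) to (i=6, c=6): slope 11, span 1
Factored form: p(x) = 6 ⊗ (x ⊕ (-11)) ⊗ (x ⊕ 1/2) ⊗ (x ⊕ 1/2) ⊗ (x ⊕ 4/3) ⊗ (x ⊕ 4/3) ⊗ (x ⊕ 4/3)
Answer: roots = -11 (mult 1), 1/2 (mult 2), 4/3 (mult 3)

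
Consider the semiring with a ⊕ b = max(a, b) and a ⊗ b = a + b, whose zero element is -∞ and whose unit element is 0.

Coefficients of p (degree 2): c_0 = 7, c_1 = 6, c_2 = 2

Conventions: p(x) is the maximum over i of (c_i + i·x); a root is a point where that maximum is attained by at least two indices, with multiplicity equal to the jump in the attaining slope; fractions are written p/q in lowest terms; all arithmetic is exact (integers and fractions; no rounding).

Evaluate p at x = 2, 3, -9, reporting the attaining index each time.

p(2) = max(7+0·2=7, 6+1·2=8, 2+2·2=6) = 8 (attained by i=1)
p(3) = max(7+0·3=7, 6+1·3=9, 2+2·3=8) = 9 (attained by i=1)
p(-9) = max(7+0·(-9)=7, 6+1·(-9)=-3, 2+2·(-9)=-16) = 7 (attained by i=0)
Answer: p(2) = 8; p(3) = 9; p(-9) = 7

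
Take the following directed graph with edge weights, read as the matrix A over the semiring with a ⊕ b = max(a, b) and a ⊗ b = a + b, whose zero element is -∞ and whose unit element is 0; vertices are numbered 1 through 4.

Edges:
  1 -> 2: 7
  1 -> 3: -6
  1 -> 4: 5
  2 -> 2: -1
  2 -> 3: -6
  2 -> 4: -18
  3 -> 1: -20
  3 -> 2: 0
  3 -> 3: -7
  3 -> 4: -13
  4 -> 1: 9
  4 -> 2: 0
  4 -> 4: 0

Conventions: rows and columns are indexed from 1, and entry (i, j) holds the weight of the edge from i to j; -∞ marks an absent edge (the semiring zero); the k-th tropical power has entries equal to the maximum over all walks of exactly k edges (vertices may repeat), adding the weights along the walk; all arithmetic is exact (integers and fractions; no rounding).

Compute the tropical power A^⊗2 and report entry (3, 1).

A^⊗2:
  [14, 6, 1, 5]
  [-9, -2, -7, -18]
  [-4, -1, -6, -13]
  [9, 16, 3, 14]
Key observation: the optimum is the walk 3->4->1, with weight (-13) + 9 = -4.
Optimal value attained by: walk 3->4->1.
Answer: (A^⊗2)[3][1] = -4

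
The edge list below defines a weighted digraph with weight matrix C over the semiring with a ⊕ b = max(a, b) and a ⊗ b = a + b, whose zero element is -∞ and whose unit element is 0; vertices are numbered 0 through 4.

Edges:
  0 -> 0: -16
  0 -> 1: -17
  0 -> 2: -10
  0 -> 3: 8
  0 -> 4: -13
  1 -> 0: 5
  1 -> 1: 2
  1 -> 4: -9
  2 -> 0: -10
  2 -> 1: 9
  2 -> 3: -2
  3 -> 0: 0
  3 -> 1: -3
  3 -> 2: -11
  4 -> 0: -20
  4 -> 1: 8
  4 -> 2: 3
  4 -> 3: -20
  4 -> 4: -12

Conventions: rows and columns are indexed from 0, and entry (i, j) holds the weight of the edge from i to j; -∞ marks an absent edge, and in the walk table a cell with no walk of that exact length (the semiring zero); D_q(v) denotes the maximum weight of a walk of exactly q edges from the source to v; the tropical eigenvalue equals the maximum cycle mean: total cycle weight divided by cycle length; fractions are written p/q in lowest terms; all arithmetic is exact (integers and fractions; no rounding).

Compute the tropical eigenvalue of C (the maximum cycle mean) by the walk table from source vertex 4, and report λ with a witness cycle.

q=0: [-∞, -∞, -∞, -∞, 0]
q=1: [-20, 8, 3, -20, -12]
q=2: [13, 12, -9, 1, -1]
q=3: [17, 14, 3, 21, 3]
q=4: [21, 18, 10, 25, 5]
q=5: [25, 22, 14, 29, 9]
Optimal cycle mean attained by: cycle 0->3->0, total 8 + 0, length 2.
Answer: λ = 4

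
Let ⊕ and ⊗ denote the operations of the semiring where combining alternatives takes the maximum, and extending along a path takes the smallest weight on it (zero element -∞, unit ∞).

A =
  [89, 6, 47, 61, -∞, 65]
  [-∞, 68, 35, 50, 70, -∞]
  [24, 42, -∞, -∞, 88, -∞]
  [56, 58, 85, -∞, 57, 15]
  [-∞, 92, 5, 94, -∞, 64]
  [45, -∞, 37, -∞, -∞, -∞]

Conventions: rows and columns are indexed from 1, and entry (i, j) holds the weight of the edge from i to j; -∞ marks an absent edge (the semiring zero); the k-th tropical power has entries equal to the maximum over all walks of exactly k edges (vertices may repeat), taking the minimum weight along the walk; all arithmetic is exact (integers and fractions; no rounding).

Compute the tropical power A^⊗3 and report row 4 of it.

A^⊗2:
  [89, 58, 61, 61, 57, 65]
  [50, 70, 50, 70, 68, 64]
  [24, 88, 35, 88, 42, 64]
  [56, 58, 47, 57, 85, 57]
  [56, 68, 85, 50, 70, 15]
  [45, 37, 45, 45, 37, 45]
A^⊗3:
  [89, 58, 61, 61, 61, 65]
  [56, 68, 70, 68, 70, 64]
  [56, 68, 85, 50, 70, 42]
  [56, 85, 57, 85, 58, 64]
  [56, 70, 50, 70, 85, 64]
  [45, 45, 45, 45, 45, 45]
Answer: row 4 of A^⊗3 = [56, 85, 57, 85, 58, 64]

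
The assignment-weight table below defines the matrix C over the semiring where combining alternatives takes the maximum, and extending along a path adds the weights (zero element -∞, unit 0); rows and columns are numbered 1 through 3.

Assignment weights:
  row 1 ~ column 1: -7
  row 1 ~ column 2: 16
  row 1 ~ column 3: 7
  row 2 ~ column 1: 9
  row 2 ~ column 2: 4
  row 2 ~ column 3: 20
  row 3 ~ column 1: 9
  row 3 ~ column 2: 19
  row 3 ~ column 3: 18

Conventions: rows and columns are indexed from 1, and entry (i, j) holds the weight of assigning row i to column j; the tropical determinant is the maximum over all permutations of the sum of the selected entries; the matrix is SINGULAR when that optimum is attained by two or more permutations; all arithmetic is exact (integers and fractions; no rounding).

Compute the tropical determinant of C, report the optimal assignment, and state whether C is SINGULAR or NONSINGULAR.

σ = (1, 2, 3): (-7) + 4 + 18 = 15
σ = (1, 3, 2): (-7) + 20 + 19 = 32
σ = (2, 1, 3): 16 + 9 + 18 = 43
σ = (2, 3, 1): 16 + 20 + 9 = 45
σ = (3, 1, 2): 7 + 9 + 19 = 35
σ = (3, 2, 1): 7 + 4 + 9 = 20
Optimal value attained by: σ = (2, 3, 1).
Answer: det⊕(C) = 45; verdict: NONSINGULAR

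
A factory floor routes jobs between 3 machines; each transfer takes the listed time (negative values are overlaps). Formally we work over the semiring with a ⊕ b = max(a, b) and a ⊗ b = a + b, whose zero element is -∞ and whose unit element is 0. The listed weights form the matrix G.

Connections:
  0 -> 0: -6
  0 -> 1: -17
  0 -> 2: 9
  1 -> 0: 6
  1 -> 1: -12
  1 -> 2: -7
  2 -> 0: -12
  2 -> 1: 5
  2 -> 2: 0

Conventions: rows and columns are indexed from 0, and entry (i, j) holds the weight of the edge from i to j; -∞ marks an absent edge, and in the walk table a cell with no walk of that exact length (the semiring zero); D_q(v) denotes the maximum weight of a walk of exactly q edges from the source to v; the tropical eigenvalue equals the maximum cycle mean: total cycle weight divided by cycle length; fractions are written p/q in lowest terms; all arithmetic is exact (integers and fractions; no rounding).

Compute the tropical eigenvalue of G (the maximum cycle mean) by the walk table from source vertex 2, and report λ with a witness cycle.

q=0: [-∞, -∞, 0]
q=1: [-12, 5, 0]
q=2: [11, 5, 0]
q=3: [11, 5, 20]
Optimal cycle mean attained by: cycle 0->2->1->0, total 9 + 5 + 6, length 3.
Answer: λ = 20/3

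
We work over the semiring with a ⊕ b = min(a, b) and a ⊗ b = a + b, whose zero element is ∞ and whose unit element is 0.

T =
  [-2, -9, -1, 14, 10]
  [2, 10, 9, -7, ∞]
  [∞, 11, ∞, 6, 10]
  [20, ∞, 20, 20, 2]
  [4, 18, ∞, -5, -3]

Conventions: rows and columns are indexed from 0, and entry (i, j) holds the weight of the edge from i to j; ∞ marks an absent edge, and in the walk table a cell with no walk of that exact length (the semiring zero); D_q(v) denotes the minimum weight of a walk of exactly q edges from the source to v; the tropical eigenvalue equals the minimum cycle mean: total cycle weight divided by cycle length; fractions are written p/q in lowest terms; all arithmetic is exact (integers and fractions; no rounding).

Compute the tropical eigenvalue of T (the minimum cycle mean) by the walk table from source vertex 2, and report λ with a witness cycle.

q=0: [∞, ∞, 0, ∞, ∞]
q=1: [∞, 11, ∞, 6, 10]
q=2: [13, 21, 20, 4, 7]
q=3: [11, 4, 12, 2, 4]
q=4: [6, 2, 10, -3, 1]
q=5: [4, -3, 5, -5, -2]
Optimal cycle mean attained by: cycle 0->1->0, total (-9) + 2, length 2.
Answer: λ = -7/2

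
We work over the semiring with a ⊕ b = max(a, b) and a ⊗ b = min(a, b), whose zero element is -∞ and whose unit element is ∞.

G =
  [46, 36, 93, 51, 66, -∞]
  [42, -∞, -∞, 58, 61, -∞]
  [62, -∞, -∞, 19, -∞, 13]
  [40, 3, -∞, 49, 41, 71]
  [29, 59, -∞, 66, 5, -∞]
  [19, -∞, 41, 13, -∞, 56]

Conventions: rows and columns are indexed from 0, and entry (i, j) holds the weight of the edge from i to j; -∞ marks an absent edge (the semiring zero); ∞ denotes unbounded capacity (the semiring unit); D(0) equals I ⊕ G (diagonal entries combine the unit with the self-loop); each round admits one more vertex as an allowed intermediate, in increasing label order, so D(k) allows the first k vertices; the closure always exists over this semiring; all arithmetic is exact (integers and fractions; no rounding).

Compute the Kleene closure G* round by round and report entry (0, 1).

D(0):
  [∞, 36, 93, 51, 66, -∞]
  [42, ∞, -∞, 58, 61, -∞]
  [62, -∞, ∞, 19, -∞, 13]
  [40, 3, -∞, ∞, 41, 71]
  [29, 59, -∞, 66, ∞, -∞]
  [19, -∞, 41, 13, -∞, ∞]
D(1):
  [∞, 36, 93, 51, 66, -∞]
  [42, ∞, 42, 58, 61, -∞]
  [62, 36, ∞, 51, 62, 13]
  [40, 36, 40, ∞, 41, 71]
  [29, 59, 29, 66, ∞, -∞]
  [19, 19, 41, 19, 19, ∞]
D(2):
  [∞, 36, 93, 51, 66, -∞]
  [42, ∞, 42, 58, 61, -∞]
  [62, 36, ∞, 51, 62, 13]
  [40, 36, 40, ∞, 41, 71]
  [42, 59, 42, 66, ∞, -∞]
  [19, 19, 41, 19, 19, ∞]
D(3):
  [∞, 36, 93, 51, 66, 13]
  [42, ∞, 42, 58, 61, 13]
  [62, 36, ∞, 51, 62, 13]
  [40, 36, 40, ∞, 41, 71]
  [42, 59, 42, 66, ∞, 13]
  [41, 36, 41, 41, 41, ∞]
D(4):
  [∞, 36, 93, 51, 66, 51]
  [42, ∞, 42, 58, 61, 58]
  [62, 36, ∞, 51, 62, 51]
  [40, 36, 40, ∞, 41, 71]
  [42, 59, 42, 66, ∞, 66]
  [41, 36, 41, 41, 41, ∞]
D(5):
  [∞, 59, 93, 66, 66, 66]
  [42, ∞, 42, 61, 61, 61]
  [62, 59, ∞, 62, 62, 62]
  [41, 41, 41, ∞, 41, 71]
  [42, 59, 42, 66, ∞, 66]
  [41, 41, 41, 41, 41, ∞]
D(6):
  [∞, 59, 93, 66, 66, 66]
  [42, ∞, 42, 61, 61, 61]
  [62, 59, ∞, 62, 62, 62]
  [41, 41, 41, ∞, 41, 71]
  [42, 59, 42, 66, ∞, 66]
  [41, 41, 41, 41, 41, ∞]
Answer: G*[0][1] = 59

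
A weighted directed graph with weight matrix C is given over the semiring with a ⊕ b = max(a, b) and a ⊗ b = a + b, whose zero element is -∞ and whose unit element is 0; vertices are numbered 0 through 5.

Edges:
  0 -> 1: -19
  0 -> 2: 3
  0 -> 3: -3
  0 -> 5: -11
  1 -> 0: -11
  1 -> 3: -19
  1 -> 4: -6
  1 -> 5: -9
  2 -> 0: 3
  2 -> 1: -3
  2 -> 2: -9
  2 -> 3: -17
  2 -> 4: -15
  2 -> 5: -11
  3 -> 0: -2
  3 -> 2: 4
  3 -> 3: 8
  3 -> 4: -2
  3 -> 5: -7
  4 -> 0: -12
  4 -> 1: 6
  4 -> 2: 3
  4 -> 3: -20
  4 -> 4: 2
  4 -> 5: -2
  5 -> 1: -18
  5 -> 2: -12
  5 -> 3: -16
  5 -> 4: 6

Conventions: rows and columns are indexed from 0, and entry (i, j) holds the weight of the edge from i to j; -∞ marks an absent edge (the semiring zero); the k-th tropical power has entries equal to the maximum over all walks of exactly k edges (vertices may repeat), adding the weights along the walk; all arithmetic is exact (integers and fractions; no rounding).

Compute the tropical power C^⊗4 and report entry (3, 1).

C^⊗2:
  [6, 0, 1, 5, -5, -8]
  [-18, 0, -3, -11, -3, -8]
  [-6, -9, 6, 0, -5, -8]
  [7, 4, 12, 16, 6, 1]
  [6, 8, 5, -12, 4, 0]
  [-6, 12, 9, -8, 8, 4]
C^⊗3:
  [4, 1, 9, 13, 3, -2]
  [0, 3, 0, -3, -1, -5]
  [9, 3, 4, 8, -2, -5]
  [15, 12, 20, 24, 14, 9]
  [8, 10, 9, 3, 6, 2]
  [12, 14, 11, 0, 10, 6]
C^⊗4:
  [12, 9, 17, 21, 11, 6]
  [3, 5, 3, 5, 1, -3]
  [7, 4, 12, 16, 6, 1]
  [23, 20, 28, 32, 22, 17]
  [12, 12, 11, 11, 8, 4]
  [14, 16, 15, 9, 12, 8]
Key observation: the optimum is the walk 3->3->3->4->1, with weight 8 + 8 + (-2) + 6 = 20.
Optimal value attained by: walk 3->3->3->4->1.
Answer: (C^⊗4)[3][1] = 20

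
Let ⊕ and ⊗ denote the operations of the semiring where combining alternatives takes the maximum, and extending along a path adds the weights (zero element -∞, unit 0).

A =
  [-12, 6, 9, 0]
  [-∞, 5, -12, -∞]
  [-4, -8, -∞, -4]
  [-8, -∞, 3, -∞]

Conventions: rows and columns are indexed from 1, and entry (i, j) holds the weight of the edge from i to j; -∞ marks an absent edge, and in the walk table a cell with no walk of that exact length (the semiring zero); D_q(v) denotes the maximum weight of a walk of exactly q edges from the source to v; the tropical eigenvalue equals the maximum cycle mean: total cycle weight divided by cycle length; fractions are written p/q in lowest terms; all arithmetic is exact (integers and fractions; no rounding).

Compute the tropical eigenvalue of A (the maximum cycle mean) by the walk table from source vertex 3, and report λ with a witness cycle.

q=0: [-∞, -∞, 0, -∞]
q=1: [-4, -8, -∞, -4]
q=2: [-12, 2, 5, -4]
q=3: [1, 7, -1, 1]
q=4: [-5, 12, 10, 1]
Optimal cycle mean attained by: cycle 2->2, total 5, length 1.
Answer: λ = 5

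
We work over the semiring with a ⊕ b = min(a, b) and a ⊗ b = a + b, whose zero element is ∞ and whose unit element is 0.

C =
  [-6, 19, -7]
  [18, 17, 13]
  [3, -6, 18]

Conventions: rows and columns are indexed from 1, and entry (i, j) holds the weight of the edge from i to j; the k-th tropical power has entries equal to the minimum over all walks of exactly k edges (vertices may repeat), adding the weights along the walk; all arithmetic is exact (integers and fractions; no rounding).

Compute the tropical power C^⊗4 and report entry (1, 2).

C^⊗2:
  [-12, -13, -13]
  [12, 7, 11]
  [-3, 11, -4]
C^⊗3:
  [-18, -19, -19]
  [6, 5, 5]
  [-9, -10, -10]
C^⊗4:
  [-24, -25, -25]
  [0, -1, -1]
  [-15, -16, -16]
Key observation: the optimum is the walk 1->1->1->3->2, with weight (-6) + (-6) + (-7) + (-6) = -25.
Optimal value attained by: walk 1->1->1->3->2.
Answer: (C^⊗4)[1][2] = -25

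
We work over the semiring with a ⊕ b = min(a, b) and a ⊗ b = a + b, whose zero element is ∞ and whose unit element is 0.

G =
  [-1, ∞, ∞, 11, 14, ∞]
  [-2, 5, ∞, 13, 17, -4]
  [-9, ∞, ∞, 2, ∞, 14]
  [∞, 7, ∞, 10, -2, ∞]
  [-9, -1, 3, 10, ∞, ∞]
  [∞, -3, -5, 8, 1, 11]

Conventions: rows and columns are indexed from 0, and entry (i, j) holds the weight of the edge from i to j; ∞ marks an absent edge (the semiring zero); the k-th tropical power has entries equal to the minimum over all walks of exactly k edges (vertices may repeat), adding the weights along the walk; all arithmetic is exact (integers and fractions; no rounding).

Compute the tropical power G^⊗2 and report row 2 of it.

G^⊗2:
  [-2, 13, 17, 10, 9, ∞]
  [-3, -7, -9, 4, -3, 1]
  [-10, 9, 9, 2, 0, 25]
  [-11, -3, 1, 8, 8, 3]
  [-10, 4, ∞, 2, 5, -5]
  [-14, 0, 4, -3, 6, -7]
Answer: row 2 of G^⊗2 = [-10, 9, 9, 2, 0, 25]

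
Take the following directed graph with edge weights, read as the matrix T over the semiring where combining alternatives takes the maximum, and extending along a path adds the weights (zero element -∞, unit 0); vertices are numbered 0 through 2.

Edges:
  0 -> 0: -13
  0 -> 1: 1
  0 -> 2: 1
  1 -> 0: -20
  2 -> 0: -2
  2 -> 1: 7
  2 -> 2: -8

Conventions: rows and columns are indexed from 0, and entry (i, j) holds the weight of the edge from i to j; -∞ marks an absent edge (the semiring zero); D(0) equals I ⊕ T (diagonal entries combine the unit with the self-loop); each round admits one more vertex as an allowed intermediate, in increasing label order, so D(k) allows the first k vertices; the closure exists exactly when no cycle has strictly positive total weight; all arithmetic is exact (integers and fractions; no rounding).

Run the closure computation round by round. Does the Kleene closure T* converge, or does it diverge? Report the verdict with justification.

D(0):
  [0, 1, 1]
  [-20, 0, -∞]
  [-2, 7, 0]
D(1):
  [0, 1, 1]
  [-20, 0, -19]
  [-2, 7, 0]
D(2):
  [0, 1, 1]
  [-20, 0, -19]
  [-2, 7, 0]
D(3):
  [0, 8, 1]
  [-20, 0, -19]
  [-2, 7, 0]
Key observation: every diagonal entry stays at the unit through all rounds, so no improving cycle exists.
Answer: CONVERGES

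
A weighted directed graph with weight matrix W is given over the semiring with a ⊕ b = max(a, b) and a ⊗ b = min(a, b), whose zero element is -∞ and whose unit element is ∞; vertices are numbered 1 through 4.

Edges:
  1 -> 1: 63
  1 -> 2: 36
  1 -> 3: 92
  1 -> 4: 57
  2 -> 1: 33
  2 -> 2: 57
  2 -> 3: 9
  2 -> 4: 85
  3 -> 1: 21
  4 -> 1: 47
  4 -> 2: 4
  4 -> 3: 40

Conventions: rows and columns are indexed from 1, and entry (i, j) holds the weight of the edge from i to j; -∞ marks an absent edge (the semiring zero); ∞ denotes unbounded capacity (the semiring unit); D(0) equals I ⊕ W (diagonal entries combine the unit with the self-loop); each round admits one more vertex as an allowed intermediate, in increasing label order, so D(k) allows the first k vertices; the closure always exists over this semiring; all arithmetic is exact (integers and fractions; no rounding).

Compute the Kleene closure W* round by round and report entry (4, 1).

D(0):
  [∞, 36, 92, 57]
  [33, ∞, 9, 85]
  [21, -∞, ∞, -∞]
  [47, 4, 40, ∞]
D(1):
  [∞, 36, 92, 57]
  [33, ∞, 33, 85]
  [21, 21, ∞, 21]
  [47, 36, 47, ∞]
D(2):
  [∞, 36, 92, 57]
  [33, ∞, 33, 85]
  [21, 21, ∞, 21]
  [47, 36, 47, ∞]
D(3):
  [∞, 36, 92, 57]
  [33, ∞, 33, 85]
  [21, 21, ∞, 21]
  [47, 36, 47, ∞]
D(4):
  [∞, 36, 92, 57]
  [47, ∞, 47, 85]
  [21, 21, ∞, 21]
  [47, 36, 47, ∞]
Answer: W*[4][1] = 47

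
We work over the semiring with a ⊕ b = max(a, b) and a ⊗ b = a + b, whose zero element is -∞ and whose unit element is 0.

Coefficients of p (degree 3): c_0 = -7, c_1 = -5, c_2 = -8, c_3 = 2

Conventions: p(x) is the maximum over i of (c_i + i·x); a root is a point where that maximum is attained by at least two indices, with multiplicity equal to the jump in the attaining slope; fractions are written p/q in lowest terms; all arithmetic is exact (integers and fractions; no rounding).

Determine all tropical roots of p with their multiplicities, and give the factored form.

hull edge (i=0, c=-7) to (i=3, c=2): slope 3, span 3
Factored form: p(x) = 2 ⊗ (x ⊕ (-3)) ⊗ (x ⊕ (-3)) ⊗ (x ⊕ (-3))
Answer: roots = -3 (mult 3)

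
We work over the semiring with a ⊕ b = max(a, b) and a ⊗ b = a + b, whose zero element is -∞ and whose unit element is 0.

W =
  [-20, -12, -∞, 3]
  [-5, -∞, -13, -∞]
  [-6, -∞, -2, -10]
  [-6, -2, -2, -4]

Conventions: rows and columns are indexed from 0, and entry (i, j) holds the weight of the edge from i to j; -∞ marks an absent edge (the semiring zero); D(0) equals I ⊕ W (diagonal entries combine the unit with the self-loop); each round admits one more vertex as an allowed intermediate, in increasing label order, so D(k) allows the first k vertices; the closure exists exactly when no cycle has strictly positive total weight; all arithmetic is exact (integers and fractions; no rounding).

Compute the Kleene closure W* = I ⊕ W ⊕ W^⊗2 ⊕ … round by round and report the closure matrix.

D(0):
  [0, -12, -∞, 3]
  [-5, 0, -13, -∞]
  [-6, -∞, 0, -10]
  [-6, -2, -2, 0]
D(1):
  [0, -12, -∞, 3]
  [-5, 0, -13, -2]
  [-6, -18, 0, -3]
  [-6, -2, -2, 0]
D(2):
  [0, -12, -25, 3]
  [-5, 0, -13, -2]
  [-6, -18, 0, -3]
  [-6, -2, -2, 0]
D(3):
  [0, -12, -25, 3]
  [-5, 0, -13, -2]
  [-6, -18, 0, -3]
  [-6, -2, -2, 0]
D(4):
  [0, 1, 1, 3]
  [-5, 0, -4, -2]
  [-6, -5, 0, -3]
  [-6, -2, -2, 0]
Answer: W* = [[0, 1, 1, 3], [-5, 0, -4, -2], [-6, -5, 0, -3], [-6, -2, -2, 0]]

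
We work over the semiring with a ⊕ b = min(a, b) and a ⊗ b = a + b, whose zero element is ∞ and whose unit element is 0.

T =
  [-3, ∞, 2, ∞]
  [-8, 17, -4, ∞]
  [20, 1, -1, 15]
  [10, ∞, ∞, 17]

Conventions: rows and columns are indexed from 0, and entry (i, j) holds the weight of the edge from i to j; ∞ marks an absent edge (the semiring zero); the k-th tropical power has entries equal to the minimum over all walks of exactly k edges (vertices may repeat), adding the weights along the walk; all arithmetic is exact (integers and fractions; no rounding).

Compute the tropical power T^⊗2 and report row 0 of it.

T^⊗2:
  [-6, 3, -1, 17]
  [-11, -3, -6, 11]
  [-7, 0, -3, 14]
  [7, ∞, 12, 34]
Answer: row 0 of T^⊗2 = [-6, 3, -1, 17]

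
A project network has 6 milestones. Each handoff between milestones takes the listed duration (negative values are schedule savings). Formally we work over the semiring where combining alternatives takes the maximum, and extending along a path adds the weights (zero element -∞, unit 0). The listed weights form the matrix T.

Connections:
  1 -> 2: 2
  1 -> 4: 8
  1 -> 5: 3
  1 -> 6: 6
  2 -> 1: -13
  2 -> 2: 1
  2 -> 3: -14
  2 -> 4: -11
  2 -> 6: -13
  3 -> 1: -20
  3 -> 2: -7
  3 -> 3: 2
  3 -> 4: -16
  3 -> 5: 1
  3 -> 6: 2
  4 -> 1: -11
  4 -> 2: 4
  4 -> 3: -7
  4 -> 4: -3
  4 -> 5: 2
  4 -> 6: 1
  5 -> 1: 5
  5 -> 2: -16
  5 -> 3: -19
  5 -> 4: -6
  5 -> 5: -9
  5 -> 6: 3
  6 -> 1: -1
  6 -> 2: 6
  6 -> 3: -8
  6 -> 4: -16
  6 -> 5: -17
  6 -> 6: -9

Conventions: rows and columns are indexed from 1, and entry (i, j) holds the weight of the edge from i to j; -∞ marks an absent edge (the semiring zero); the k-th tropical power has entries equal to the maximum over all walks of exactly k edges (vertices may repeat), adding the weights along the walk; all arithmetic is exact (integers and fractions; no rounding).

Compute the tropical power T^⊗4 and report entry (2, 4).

T^⊗2:
  [8, 12, 1, 5, 10, 9]
  [-12, 2, -12, -5, -9, -7]
  [6, 8, 4, -5, 3, 4]
  [7, 7, -5, -3, -1, 5]
  [2, 9, -5, 13, 8, 11]
  [-7, 7, -6, 7, 2, 5]
T^⊗3:
  [15, 15, 3, 16, 11, 14]
  [-4, 3, -10, -4, -3, -4]
  [8, 10, 6, 14, 9, 12]
  [4, 11, -3, 15, 10, 13]
  [13, 17, 6, 10, 15, 14]
  [7, 11, 0, 4, 9, 8]
T^⊗4:
  [16, 20, 9, 23, 18, 21]
  [2, 4, -8, 4, -1, 2]
  [14, 18, 8, 16, 16, 15]
  [15, 19, 8, 12, 17, 16]
  [20, 20, 8, 21, 16, 19]
  [14, 14, 2, 15, 10, 13]
Key observation: the optimum is the walk 2->4->5->1->4, with weight (-11) + 2 + 5 + 8 = 4.
Optimal value attained by: walk 2->4->5->1->4.
Answer: (T^⊗4)[2][4] = 4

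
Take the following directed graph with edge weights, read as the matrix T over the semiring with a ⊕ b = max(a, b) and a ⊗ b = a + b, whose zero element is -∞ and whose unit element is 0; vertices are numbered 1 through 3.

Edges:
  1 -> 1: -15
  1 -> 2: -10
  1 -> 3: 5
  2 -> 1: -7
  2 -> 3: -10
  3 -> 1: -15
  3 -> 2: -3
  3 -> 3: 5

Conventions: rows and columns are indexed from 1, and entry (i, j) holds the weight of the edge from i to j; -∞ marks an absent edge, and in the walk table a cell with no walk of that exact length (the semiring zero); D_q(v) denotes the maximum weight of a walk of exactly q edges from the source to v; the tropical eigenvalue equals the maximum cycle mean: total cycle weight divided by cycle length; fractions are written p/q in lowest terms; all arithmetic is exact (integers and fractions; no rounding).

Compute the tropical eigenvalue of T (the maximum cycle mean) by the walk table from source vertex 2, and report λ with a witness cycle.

q=0: [-∞, 0, -∞]
q=1: [-7, -∞, -10]
q=2: [-22, -13, -2]
q=3: [-17, -5, 3]
Optimal cycle mean attained by: cycle 3->3, total 5, length 1.
Answer: λ = 5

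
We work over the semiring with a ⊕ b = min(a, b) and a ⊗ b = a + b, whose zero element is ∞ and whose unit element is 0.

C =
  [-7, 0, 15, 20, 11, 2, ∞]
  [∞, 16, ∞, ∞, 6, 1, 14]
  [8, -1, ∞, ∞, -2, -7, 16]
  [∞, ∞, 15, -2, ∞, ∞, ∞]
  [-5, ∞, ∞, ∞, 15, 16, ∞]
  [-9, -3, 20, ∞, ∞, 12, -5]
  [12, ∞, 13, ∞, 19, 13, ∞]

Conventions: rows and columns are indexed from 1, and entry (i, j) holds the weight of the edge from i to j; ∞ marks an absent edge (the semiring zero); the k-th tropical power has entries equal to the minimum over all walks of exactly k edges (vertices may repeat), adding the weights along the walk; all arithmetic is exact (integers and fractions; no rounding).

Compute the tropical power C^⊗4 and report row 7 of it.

C^⊗2:
  [-14, -7, 8, 13, 4, -5, -3]
  [-8, -2, 21, ∞, 21, 13, -4]
  [-16, -10, 13, 28, 5, 0, -12]
  [23, 14, 13, -4, 13, 8, 31]
  [-12, -5, 10, 15, 6, -3, 11]
  [-16, -9, 6, 11, 2, -7, 7]
  [4, 10, 27, 32, 11, 6, 8]
C^⊗3:
  [-21, -14, 1, 6, -3, -12, -10]
  [-15, -8, 7, 12, 3, -6, 8]
  [-23, -16, -1, 4, -5, -14, -5]
  [-1, 5, 11, -6, 11, 6, 3]
  [-19, -12, 3, 8, -1, -10, -8]
  [-23, -16, -1, 4, -5, -14, -12]
  [-3, 3, 19, 24, 15, 6, 1]
C^⊗4:
  [-28, -21, -6, -1, -10, -19, -17]
  [-22, -15, 0, 5, -4, -13, -11]
  [-30, -23, -8, -3, -12, -21, -19]
  [-8, -1, 9, -8, 9, 1, 1]
  [-26, -19, -4, 1, -8, -17, -15]
  [-30, -23, -8, -3, -12, -21, -19]
  [-10, -3, 12, 17, 8, -1, 1]
Answer: row 7 of C^⊗4 = [-10, -3, 12, 17, 8, -1, 1]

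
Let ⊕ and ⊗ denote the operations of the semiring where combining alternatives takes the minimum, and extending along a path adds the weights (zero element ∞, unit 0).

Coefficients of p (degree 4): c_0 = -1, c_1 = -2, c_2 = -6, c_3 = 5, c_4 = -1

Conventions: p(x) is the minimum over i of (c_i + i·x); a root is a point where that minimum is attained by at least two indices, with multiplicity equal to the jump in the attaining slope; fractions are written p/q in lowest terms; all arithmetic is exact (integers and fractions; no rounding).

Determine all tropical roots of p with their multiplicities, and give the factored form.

hull edge (i=0, c=-1) to (i=2, c=-6): slope -5/2, span 2
hull edge (i=2, c=-6) to (i=4, c=-1): slope 5/2, span 2
Factored form: p(x) = -1 ⊗ (x ⊕ (-5/2)) ⊗ (x ⊕ (-5/2)) ⊗ (x ⊕ 5/2) ⊗ (x ⊕ 5/2)
Answer: roots = -5/2 (mult 2), 5/2 (mult 2)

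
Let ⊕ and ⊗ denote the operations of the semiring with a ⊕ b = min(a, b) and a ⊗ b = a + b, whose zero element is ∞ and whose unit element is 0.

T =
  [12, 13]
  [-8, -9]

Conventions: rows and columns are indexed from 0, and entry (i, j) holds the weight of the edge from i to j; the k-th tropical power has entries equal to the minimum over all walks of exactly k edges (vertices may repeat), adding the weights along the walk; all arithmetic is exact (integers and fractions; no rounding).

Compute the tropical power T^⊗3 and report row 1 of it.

T^⊗2:
  [5, 4]
  [-17, -18]
T^⊗3:
  [-4, -5]
  [-26, -27]
Answer: row 1 of T^⊗3 = [-26, -27]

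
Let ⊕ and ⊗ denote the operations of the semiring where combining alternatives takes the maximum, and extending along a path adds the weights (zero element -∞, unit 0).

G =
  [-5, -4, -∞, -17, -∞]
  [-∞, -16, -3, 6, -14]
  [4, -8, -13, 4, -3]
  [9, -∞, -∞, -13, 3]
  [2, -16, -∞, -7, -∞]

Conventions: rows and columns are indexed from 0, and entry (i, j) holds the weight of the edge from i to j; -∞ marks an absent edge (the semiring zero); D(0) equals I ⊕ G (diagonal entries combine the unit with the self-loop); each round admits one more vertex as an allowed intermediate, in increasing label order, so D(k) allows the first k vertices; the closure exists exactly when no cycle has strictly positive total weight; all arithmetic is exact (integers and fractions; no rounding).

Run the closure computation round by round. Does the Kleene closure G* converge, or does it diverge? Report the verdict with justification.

D(0):
  [0, -4, -∞, -17, -∞]
  [-∞, 0, -3, 6, -14]
  [4, -8, 0, 4, -3]
  [9, -∞, -∞, 0, 3]
  [2, -16, -∞, -7, 0]
D(1):
  [0, -4, -∞, -17, -∞]
  [-∞, 0, -3, 6, -14]
  [4, 0, 0, 4, -3]
  [9, 5, -∞, 0, 3]
  [2, -2, -∞, -7, 0]
Detection: at round 2, diagonal entry (3, 3) turns strictly positive.
Key observation: the cycle 3->0->1->3 has total weight 9 + (-4) + 6, which is strictly positive.
Answer: DIVERGES — positive cycle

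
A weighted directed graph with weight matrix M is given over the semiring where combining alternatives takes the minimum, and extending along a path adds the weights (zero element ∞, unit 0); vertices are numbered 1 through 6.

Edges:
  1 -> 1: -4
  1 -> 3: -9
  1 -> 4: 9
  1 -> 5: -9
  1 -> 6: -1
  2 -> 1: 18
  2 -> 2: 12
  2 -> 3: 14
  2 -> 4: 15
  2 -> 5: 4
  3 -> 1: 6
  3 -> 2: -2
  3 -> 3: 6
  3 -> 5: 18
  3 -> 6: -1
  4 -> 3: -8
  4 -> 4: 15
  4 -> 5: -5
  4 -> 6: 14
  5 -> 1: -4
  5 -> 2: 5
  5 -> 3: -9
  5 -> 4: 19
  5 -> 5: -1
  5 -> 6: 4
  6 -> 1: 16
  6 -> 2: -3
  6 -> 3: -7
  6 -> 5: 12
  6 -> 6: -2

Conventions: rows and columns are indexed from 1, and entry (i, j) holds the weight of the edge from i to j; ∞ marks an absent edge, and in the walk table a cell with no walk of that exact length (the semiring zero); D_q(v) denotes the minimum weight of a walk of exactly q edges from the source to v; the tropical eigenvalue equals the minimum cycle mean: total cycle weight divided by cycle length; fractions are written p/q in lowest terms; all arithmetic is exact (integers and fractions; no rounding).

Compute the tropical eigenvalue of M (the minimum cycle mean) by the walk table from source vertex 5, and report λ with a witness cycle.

q=0: [∞, ∞, ∞, ∞, 0, ∞]
q=1: [-4, 5, -9, 19, -1, 4]
q=2: [-8, -11, -13, 5, -13, -10]
q=3: [-17, -15, -22, 1, -17, -14]
q=4: [-21, -24, -26, -8, -26, -23]
q=5: [-30, -28, -35, -12, -30, -27]
q=6: [-34, -37, -39, -21, -39, -36]
Optimal cycle mean attained by: cycle 1->5->1, total (-9) + (-4), length 2.
Answer: λ = -13/2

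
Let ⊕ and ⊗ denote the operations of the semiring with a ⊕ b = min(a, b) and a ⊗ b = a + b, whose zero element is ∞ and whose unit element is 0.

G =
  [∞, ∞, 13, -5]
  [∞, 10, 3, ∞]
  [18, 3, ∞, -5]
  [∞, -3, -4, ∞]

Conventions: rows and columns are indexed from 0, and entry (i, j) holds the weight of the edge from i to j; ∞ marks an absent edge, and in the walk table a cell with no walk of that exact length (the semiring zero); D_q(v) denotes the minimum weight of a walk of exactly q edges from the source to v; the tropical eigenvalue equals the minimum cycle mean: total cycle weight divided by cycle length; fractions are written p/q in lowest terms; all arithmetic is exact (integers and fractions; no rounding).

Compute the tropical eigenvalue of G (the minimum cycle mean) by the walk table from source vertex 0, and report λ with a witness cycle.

q=0: [0, ∞, ∞, ∞]
q=1: [∞, ∞, 13, -5]
q=2: [31, -8, -9, 8]
q=3: [9, -6, -5, -14]
q=4: [13, -17, -18, -10]
Optimal cycle mean attained by: cycle 2->3->2, total (-5) + (-4), length 2.
Answer: λ = -9/2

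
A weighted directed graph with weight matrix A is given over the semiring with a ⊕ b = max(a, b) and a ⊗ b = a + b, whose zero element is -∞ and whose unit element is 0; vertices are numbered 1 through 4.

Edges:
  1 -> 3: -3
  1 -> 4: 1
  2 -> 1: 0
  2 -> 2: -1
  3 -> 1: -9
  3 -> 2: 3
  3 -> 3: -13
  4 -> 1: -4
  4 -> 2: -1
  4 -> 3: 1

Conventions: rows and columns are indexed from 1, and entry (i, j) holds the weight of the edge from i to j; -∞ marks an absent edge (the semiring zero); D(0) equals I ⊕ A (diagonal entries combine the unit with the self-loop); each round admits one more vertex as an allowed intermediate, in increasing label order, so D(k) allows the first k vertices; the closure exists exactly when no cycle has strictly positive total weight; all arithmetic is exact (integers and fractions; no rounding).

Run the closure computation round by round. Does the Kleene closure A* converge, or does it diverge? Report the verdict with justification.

D(0):
  [0, -∞, -3, 1]
  [0, 0, -∞, -∞]
  [-9, 3, 0, -∞]
  [-4, -1, 1, 0]
D(1):
  [0, -∞, -3, 1]
  [0, 0, -3, 1]
  [-9, 3, 0, -8]
  [-4, -1, 1, 0]
D(2):
  [0, -∞, -3, 1]
  [0, 0, -3, 1]
  [3, 3, 0, 4]
  [-1, -1, 1, 0]
Detection: at round 3, diagonal entry (4, 4) turns strictly positive.
Key observation: the cycle 4->3->2->1->4 has total weight 1 + 3 + 0 + 1, which is strictly positive.
Answer: DIVERGES — positive cycle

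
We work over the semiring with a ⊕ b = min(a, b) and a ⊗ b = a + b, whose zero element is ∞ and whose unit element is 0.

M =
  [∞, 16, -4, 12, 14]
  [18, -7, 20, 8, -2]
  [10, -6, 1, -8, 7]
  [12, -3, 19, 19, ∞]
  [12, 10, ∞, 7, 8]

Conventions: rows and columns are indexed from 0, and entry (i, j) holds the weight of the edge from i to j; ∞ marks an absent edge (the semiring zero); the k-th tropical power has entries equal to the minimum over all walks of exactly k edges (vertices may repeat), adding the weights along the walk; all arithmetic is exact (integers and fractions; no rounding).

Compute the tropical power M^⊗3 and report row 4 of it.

M^⊗2:
  [6, -10, -3, -12, 3]
  [10, -14, 13, 1, -9]
  [4, -13, 2, -7, -8]
  [15, -10, 8, 5, -5]
  [19, 3, 8, 15, 8]
M^⊗3:
  [0, -17, -2, -11, -12]
  [3, -21, 6, -6, -16]
  [4, -20, 0, -6, -15]
  [7, -17, 9, -2, -12]
  [18, -4, 9, 0, 1]
Answer: row 4 of M^⊗3 = [18, -4, 9, 0, 1]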